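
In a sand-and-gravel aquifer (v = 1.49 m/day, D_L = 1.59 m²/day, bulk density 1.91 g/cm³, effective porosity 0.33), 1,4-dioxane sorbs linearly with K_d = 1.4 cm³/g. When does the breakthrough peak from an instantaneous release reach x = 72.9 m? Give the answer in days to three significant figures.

Retardation factor R = 1 + ρ_b·K_d/n = 1 + 1.91 × 1.4/0.33 = 9.103.
Sorption retards both mechanisms: v_R = v/R = 0.1637 m/day, D_R = D/R = 0.1747 m²/day.
Peak time from v_R²t² + 2D_R t − x² = 0: t = (√(D_R² + v_R²x²) − D_R)/v_R².
√(D_R² + v_R²x²) = √(0.1747² + 0.1637² × 72.9²) = 11.94; v_R² = 0.02680.
t = (11.94 − 0.1747)/0.02680 = 439 days.

439 days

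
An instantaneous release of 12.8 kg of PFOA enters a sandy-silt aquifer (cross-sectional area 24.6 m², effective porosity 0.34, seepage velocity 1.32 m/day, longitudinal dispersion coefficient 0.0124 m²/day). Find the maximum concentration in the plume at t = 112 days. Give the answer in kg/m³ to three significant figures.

The peak of an instantaneous 1D plume sits at x = vt; there the Gaussian factor is 1 and C_max = M/(n_e·A·√(4πDt)), where n_e·A is the pore area the mass is dissolved in.
√(4πDt) = √(4π × 0.0124 × 112) = 4.178 m, so C_max = 12.8/(0.34 × 24.6 × 4.178) = 0.366 kg/m³.

0.366 kg/m³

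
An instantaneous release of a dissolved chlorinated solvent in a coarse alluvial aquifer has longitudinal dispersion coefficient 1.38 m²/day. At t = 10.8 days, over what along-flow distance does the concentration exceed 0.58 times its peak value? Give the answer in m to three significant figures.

11.4 m

The plume is Gaussian with σ = √(2Dt) = √(2 × 1.38 × 10.8) = 5.460 m.
C/C_peak = exp(−Δx²/(2σ²)) = 0.58 ⇒ Δx = σ·√(−2 ln 0.58) = 5.460 × 1.044 = 5.700 m.
Width = 2Δx = 11.4 m.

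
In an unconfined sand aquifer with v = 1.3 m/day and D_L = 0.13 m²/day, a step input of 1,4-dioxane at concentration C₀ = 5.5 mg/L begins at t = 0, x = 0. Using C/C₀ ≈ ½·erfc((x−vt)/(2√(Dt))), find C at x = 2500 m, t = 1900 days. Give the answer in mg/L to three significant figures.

0.487 mg/L

For a continuous step input, C/C₀ ≈ ½·erfc((x−vt)/(2√(Dt))).
vt = 1.3 × 1900 = 2470 m and 2√(Dt) = 2√(0.13 × 1900) = 31.43 m.
Argument (x−vt)/(2√(Dt)) = (2500 − 2470)/31.43 = 0.9545; ½·erfc(0.9545) = 0.08853.
C = 5.5 × 0.08853 = 0.487 mg/L.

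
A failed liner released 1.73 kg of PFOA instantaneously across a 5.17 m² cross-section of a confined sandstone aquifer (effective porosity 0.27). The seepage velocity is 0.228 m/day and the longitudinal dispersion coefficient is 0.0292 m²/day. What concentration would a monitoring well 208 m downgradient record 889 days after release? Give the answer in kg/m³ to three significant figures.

For an instantaneous plane source, C(x,t) = M/(n_e·A·√(4πDt)) · exp(−(x−vt)²/(4Dt)), with n_e·A the pore (flow) area.
Plume center vt = 0.228 × 889 = 202.692 m, so the well at 208 m is 5.308 m downgradient of the peak.
√(4πDt) = 18.06 m, giving peak height M/(n_e·A·√(4πDt)) = 1.73/(0.27 × 5.17 × 18.06) = 0.06862 kg/m³.
(x−vt)²/(4Dt) = (5.308)²/(4 × 0.0292 × 889) = 0.2713; exp(−0.2713) = 0.7624.
C = 0.06862 × 0.7624 = 0.0523 kg/m³.

0.0523 kg/m³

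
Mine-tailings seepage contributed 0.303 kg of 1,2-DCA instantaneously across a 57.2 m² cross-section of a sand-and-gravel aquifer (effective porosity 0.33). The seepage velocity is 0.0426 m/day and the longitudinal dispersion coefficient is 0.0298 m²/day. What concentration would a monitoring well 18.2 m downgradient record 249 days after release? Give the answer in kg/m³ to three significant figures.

For an instantaneous plane source, C(x,t) = M/(n_e·A·√(4πDt)) · exp(−(x−vt)²/(4Dt)), with n_e·A the pore (flow) area.
Plume center vt = 0.0426 × 249 = 10.6074 m, so the well at 18.2 m is 7.5926 m downgradient of the peak.
√(4πDt) = 9.656 m, giving peak height M/(n_e·A·√(4πDt)) = 0.303/(0.33 × 57.2 × 9.656) = 0.001662 kg/m³.
(x−vt)²/(4Dt) = (7.5926)²/(4 × 0.0298 × 249) = 1.942; exp(−1.942) = 0.1434.
C = 0.001662 × 0.1434 = 0.000238 kg/m³.

0.000238 kg/m³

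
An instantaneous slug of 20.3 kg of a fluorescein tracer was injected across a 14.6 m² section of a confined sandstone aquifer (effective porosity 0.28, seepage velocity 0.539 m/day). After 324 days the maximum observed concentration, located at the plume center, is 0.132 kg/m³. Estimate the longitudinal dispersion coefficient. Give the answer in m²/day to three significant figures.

0.348 m²/day

At the plume center C_max = M/(n_e·A·√(4πDt)), so D = M²/(4πt·(n_e·A·C_max)²).
n_e·A·C_max = 0.28 × 14.6 × 0.132 = 0.5396 kg/m.
D = 20.3²/(4π × 324 × 0.5396²) = 0.348 m²/day.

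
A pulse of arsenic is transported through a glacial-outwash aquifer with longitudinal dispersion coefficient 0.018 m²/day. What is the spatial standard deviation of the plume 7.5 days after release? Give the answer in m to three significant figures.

0.520 m

Dispersive spreading gives a Gaussian with σ² = 2Dt; advection only shifts the center.
σ = √(2 × 0.018 × 7.5) = 0.520 m.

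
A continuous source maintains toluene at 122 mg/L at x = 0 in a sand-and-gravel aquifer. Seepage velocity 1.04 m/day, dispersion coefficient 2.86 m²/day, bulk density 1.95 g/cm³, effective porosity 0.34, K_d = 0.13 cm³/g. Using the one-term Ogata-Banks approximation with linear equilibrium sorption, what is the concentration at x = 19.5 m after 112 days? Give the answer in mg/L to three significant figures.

Retardation factor R = 1 + ρ_b·K_d/n = 1 + 1.95 × 0.13/0.34 = 1.746.
Sorption retards both mechanisms: v_R = v/R = 0.5956 m/day, D_R = D/R = 1.638 m²/day.
v_R·t = 0.5956 × 112 = 66.7072 m; 2√(D_R t) = 27.09 m; argument = (19.5 − 66.7072)/27.09 = -1.743.
C = C₀ × ½·erfc(-1.743) = 122 × 0.9931 = 121 mg/L.

121 mg/L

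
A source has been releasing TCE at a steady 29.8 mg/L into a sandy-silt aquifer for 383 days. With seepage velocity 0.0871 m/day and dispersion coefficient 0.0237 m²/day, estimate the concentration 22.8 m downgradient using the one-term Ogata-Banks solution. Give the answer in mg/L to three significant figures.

29.6 mg/L

For a continuous step input, C/C₀ ≈ ½·erfc((x−vt)/(2√(Dt))).
vt = 0.0871 × 383 = 33.3593 m and 2√(Dt) = 2√(0.0237 × 383) = 6.026 m.
Argument (x−vt)/(2√(Dt)) = (22.8 − 33.3593)/6.026 = -1.752; ½·erfc(-1.752) = 0.9934.
C = 29.8 × 0.9934 = 29.6 mg/L.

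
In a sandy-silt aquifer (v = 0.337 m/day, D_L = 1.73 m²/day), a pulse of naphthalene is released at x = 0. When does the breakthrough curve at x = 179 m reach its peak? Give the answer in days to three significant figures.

For the 1D instantaneous-source solution, setting ∂C/∂t = 0 at fixed x gives v²t² + 2Dt − x² = 0, so t = (√(D² + v²x²) − D)/v².
√(D² + v²x²) = √(1.73² + 0.337² × 179²) = 60.35; v² = 0.113569.
t = (60.35 − 1.73)/0.113569 = 516 days (vs. the pure-advection estimate x/v = 531 d).

516 days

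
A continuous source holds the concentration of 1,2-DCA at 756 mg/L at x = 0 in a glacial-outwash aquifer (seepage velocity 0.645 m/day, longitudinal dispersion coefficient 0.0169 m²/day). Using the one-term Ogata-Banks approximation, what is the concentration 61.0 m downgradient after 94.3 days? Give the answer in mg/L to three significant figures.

For a continuous step input, C/C₀ ≈ ½·erfc((x−vt)/(2√(Dt))).
vt = 0.645 × 94.3 = 60.8235 m and 2√(Dt) = 2√(0.0169 × 94.3) = 2.525 m.
Argument (x−vt)/(2√(Dt)) = (61.0 − 60.8235)/2.525 = 0.06990; ½·erfc(0.06990) = 0.4606.
C = 756 × 0.4606 = 348 mg/L.

348 mg/L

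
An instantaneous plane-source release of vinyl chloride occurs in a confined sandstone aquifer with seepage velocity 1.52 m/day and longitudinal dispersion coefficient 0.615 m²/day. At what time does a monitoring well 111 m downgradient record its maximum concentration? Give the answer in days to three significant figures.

72.8 days

For the 1D instantaneous-source solution, setting ∂C/∂t = 0 at fixed x gives v²t² + 2Dt − x² = 0, so t = (√(D² + v²x²) − D)/v².
√(D² + v²x²) = √(0.615² + 1.52² × 111²) = 168.7; v² = 2.3104.
t = (168.7 − 0.615)/2.3104 = 72.8 days (vs. the pure-advection estimate x/v = 73.0 d).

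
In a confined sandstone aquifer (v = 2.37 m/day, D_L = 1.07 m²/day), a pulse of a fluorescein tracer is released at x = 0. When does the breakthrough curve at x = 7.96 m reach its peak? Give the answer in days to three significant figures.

3.17 days

For the 1D instantaneous-source solution, setting ∂C/∂t = 0 at fixed x gives v²t² + 2Dt − x² = 0, so t = (√(D² + v²x²) − D)/v².
√(D² + v²x²) = √(1.07² + 2.37² × 7.96²) = 18.90; v² = 5.6169.
t = (18.90 − 1.07)/5.6169 = 3.17 days (vs. the pure-advection estimate x/v = 3.36 d).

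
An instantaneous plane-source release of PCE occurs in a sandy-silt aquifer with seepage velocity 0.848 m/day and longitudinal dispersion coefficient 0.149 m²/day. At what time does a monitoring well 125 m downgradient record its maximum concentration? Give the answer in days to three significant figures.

For the 1D instantaneous-source solution, setting ∂C/∂t = 0 at fixed x gives v²t² + 2Dt − x² = 0, so t = (√(D² + v²x²) − D)/v².
√(D² + v²x²) = √(0.149² + 0.848² × 125²) = 106.0; v² = 0.719104.
t = (106.0 − 0.149)/0.719104 = 147 days (vs. the pure-advection estimate x/v = 147 d).

147 days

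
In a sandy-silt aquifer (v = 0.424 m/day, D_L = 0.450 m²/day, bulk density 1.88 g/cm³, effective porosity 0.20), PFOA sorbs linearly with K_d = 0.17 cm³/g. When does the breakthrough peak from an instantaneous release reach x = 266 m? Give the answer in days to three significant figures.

1620 days

Retardation factor R = 1 + ρ_b·K_d/n = 1 + 1.88 × 0.17/0.20 = 2.598.
Sorption retards both mechanisms: v_R = v/R = 0.1632 m/day, D_R = D/R = 0.1732 m²/day.
Peak time from v_R²t² + 2D_R t − x² = 0: t = (√(D_R² + v_R²x²) − D_R)/v_R².
√(D_R² + v_R²x²) = √(0.1732² + 0.1632² × 266²) = 43.41; v_R² = 0.02663.
t = (43.41 − 0.1732)/0.02663 = 1620 days.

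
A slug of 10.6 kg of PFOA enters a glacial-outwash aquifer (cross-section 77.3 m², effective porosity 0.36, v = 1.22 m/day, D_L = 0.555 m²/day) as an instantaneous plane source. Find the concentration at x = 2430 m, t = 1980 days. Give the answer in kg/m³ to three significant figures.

For an instantaneous plane source, C(x,t) = M/(n_e·A·√(4πDt)) · exp(−(x−vt)²/(4Dt)), with n_e·A the pore (flow) area.
Plume center vt = 1.22 × 1980 = 2415.6 m, so the well at 2430 m is 14.4 m downgradient of the peak.
√(4πDt) = 117.5 m, giving peak height M/(n_e·A·√(4πDt)) = 10.6/(0.36 × 77.3 × 117.5) = 0.003242 kg/m³.
(x−vt)²/(4Dt) = (14.4)²/(4 × 0.555 × 1980) = 0.04717; exp(−0.04717) = 0.9539.
C = 0.003242 × 0.9539 = 0.00309 kg/m³.

0.00309 kg/m³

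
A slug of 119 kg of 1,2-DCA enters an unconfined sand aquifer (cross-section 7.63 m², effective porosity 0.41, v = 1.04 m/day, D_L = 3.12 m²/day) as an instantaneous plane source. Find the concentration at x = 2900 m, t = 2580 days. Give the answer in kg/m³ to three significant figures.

0.0278 kg/m³

For an instantaneous plane source, C(x,t) = M/(n_e·A·√(4πDt)) · exp(−(x−vt)²/(4Dt)), with n_e·A the pore (flow) area.
Plume center vt = 1.04 × 2580 = 2683.2 m, so the well at 2900 m is 216.8 m downgradient of the peak.
√(4πDt) = 318.0 m, giving peak height M/(n_e·A·√(4πDt)) = 119/(0.41 × 7.63 × 318.0) = 0.1196 kg/m³.
(x−vt)²/(4Dt) = (216.8)²/(4 × 3.12 × 2580) = 1.460; exp(−1.460) = 0.2322.
C = 0.1196 × 0.2322 = 0.0278 kg/m³.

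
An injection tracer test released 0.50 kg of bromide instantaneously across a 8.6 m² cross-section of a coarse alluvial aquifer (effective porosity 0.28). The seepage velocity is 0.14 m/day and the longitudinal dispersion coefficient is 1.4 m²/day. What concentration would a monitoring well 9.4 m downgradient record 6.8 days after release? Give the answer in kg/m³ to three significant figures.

For an instantaneous plane source, C(x,t) = M/(n_e·A·√(4πDt)) · exp(−(x−vt)²/(4Dt)), with n_e·A the pore (flow) area.
Plume center vt = 0.14 × 6.8 = 0.952 m, so the well at 9.4 m is 8.448 m downgradient of the peak.
√(4πDt) = 10.94 m, giving peak height M/(n_e·A·√(4πDt)) = 0.50/(0.28 × 8.6 × 10.94) = 0.01898 kg/m³.
(x−vt)²/(4Dt) = (8.448)²/(4 × 1.4 × 6.8) = 1.874; exp(−1.874) = 0.1535.
C = 0.01898 × 0.1535 = 0.00291 kg/m³.

0.00291 kg/m³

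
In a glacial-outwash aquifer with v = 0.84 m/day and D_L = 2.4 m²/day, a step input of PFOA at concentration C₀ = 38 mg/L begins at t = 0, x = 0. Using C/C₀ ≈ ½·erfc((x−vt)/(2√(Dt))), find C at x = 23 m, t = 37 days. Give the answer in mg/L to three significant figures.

For a continuous step input, C/C₀ ≈ ½·erfc((x−vt)/(2√(Dt))).
vt = 0.84 × 37 = 31.08 m and 2√(Dt) = 2√(2.4 × 37) = 18.85 m.
Argument (x−vt)/(2√(Dt)) = (23 − 31.08)/18.85 = -0.4286; ½·erfc(-0.4286) = 0.7278.
C = 38 × 0.7278 = 27.7 mg/L.

27.7 mg/L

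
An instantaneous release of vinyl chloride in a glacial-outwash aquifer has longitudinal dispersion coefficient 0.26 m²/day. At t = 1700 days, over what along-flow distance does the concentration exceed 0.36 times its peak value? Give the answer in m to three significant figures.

85.0 m

The plume is Gaussian with σ = √(2Dt) = √(2 × 0.26 × 1700) = 29.73 m.
C/C_peak = exp(−Δx²/(2σ²)) = 0.36 ⇒ Δx = σ·√(−2 ln 0.36) = 29.73 × 1.429 = 42.48 m.
Width = 2Δx = 85.0 m.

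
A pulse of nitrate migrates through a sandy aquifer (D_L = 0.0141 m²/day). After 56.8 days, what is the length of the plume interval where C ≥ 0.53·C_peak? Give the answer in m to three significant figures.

The plume is Gaussian with σ = √(2Dt) = √(2 × 0.0141 × 56.8) = 1.266 m.
C/C_peak = exp(−Δx²/(2σ²)) = 0.53 ⇒ Δx = σ·√(−2 ln 0.53) = 1.266 × 1.127 = 1.427 m.
Width = 2Δx = 2.85 m.

2.85 m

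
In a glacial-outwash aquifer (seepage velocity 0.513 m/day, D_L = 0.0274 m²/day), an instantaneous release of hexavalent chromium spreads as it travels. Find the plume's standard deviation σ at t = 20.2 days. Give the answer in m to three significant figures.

1.05 m

Dispersive spreading gives a Gaussian with σ² = 2Dt; advection only shifts the center.
σ = √(2 × 0.0274 × 20.2) = 1.05 m.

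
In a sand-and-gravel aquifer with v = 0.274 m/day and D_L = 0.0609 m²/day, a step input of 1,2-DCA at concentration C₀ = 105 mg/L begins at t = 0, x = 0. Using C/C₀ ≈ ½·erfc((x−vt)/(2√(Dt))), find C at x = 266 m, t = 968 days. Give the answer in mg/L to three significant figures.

For a continuous step input, C/C₀ ≈ ½·erfc((x−vt)/(2√(Dt))).
vt = 0.274 × 968 = 265.232 m and 2√(Dt) = 2√(0.0609 × 968) = 15.36 m.
Argument (x−vt)/(2√(Dt)) = (266 − 265.232)/15.36 = 0.05000; ½·erfc(0.05000) = 0.4718.
C = 105 × 0.4718 = 49.5 mg/L.

49.5 mg/L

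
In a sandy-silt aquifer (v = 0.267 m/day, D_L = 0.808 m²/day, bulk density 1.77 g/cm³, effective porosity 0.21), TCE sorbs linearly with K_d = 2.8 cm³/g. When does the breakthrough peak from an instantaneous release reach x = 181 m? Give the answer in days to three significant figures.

16400 days

Retardation factor R = 1 + ρ_b·K_d/n = 1 + 1.77 × 2.8/0.21 = 24.60.
Sorption retards both mechanisms: v_R = v/R = 0.01085 m/day, D_R = D/R = 0.03285 m²/day.
Peak time from v_R²t² + 2D_R t − x² = 0: t = (√(D_R² + v_R²x²) − D_R)/v_R².
√(D_R² + v_R²x²) = √(0.03285² + 0.01085² × 181²) = 1.964; v_R² = 0.0001177.
t = (1.964 − 0.03285)/0.0001177 = 16400 days.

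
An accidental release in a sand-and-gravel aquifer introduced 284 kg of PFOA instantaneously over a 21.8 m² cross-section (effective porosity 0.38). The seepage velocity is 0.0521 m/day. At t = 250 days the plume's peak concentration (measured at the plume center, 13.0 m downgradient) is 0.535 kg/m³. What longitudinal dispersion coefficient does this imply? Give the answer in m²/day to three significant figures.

1.31 m²/day

At the plume center C_max = M/(n_e·A·√(4πDt)), so D = M²/(4πt·(n_e·A·C_max)²).
n_e·A·C_max = 0.38 × 21.8 × 0.535 = 4.432 kg/m.
D = 284²/(4π × 250 × 4.432²) = 1.31 m²/day.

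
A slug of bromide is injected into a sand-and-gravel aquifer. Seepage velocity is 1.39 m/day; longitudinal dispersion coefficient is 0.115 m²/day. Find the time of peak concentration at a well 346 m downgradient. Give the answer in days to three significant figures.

249 days

For the 1D instantaneous-source solution, setting ∂C/∂t = 0 at fixed x gives v²t² + 2Dt − x² = 0, so t = (√(D² + v²x²) − D)/v².
√(D² + v²x²) = √(0.115² + 1.39² × 346²) = 480.9; v² = 1.9321.
t = (480.9 − 0.115)/1.9321 = 249 days (vs. the pure-advection estimate x/v = 249 d).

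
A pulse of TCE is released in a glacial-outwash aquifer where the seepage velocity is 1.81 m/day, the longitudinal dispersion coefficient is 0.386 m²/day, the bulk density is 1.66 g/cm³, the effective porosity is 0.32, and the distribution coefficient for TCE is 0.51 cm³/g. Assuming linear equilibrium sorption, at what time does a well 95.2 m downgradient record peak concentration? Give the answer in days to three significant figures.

191 days

Retardation factor R = 1 + ρ_b·K_d/n = 1 + 1.66 × 0.51/0.32 = 3.646.
Sorption retards both mechanisms: v_R = v/R = 0.4964 m/day, D_R = D/R = 0.1059 m²/day.
Peak time from v_R²t² + 2D_R t − x² = 0: t = (√(D_R² + v_R²x²) − D_R)/v_R².
√(D_R² + v_R²x²) = √(0.1059² + 0.4964² × 95.2²) = 47.26; v_R² = 0.2464.
t = (47.26 − 0.1059)/0.2464 = 191 days.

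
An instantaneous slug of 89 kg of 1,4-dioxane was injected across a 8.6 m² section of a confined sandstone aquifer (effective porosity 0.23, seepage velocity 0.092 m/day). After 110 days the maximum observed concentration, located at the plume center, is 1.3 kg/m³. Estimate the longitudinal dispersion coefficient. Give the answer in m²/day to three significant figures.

At the plume center C_max = M/(n_e·A·√(4πDt)), so D = M²/(4πt·(n_e·A·C_max)²).
n_e·A·C_max = 0.23 × 8.6 × 1.3 = 2.571 kg/m.
D = 89²/(4π × 110 × 2.571²) = 0.867 m²/day.

0.867 m²/day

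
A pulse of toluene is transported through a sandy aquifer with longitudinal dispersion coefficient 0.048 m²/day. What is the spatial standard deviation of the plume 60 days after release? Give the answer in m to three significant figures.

Dispersive spreading gives a Gaussian with σ² = 2Dt; advection only shifts the center.
σ = √(2 × 0.048 × 60) = 2.40 m.

2.40 m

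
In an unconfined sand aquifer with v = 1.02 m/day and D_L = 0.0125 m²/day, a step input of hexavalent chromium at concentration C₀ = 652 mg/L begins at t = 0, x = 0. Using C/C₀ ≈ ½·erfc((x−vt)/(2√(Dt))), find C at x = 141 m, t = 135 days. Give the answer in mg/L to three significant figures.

For a continuous step input, C/C₀ ≈ ½·erfc((x−vt)/(2√(Dt))).
vt = 1.02 × 135 = 137.7 m and 2√(Dt) = 2√(0.0125 × 135) = 2.598 m.
Argument (x−vt)/(2√(Dt)) = (141 − 137.7)/2.598 = 1.270; ½·erfc(1.270) = 0.03624.
C = 652 × 0.03624 = 23.6 mg/L.

23.6 mg/L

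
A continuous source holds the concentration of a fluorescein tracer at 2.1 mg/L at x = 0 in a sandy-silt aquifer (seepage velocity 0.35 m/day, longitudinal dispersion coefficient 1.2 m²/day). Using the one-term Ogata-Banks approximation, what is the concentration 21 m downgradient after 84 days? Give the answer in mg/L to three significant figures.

1.52 mg/L

For a continuous step input, C/C₀ ≈ ½·erfc((x−vt)/(2√(Dt))).
vt = 0.35 × 84 = 29.4 m and 2√(Dt) = 2√(1.2 × 84) = 20.08 m.
Argument (x−vt)/(2√(Dt)) = (21 − 29.4)/20.08 = -0.4183; ½·erfc(-0.4183) = 0.7229.
C = 2.1 × 0.7229 = 1.52 mg/L.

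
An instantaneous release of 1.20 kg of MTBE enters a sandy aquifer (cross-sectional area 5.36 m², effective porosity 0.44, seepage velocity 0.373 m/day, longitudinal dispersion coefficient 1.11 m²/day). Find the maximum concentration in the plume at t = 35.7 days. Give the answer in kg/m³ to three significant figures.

The peak of an instantaneous 1D plume sits at x = vt; there the Gaussian factor is 1 and C_max = M/(n_e·A·√(4πDt)), where n_e·A is the pore area the mass is dissolved in.
√(4πDt) = √(4π × 1.11 × 35.7) = 22.32 m, so C_max = 1.20/(0.44 × 5.36 × 22.32) = 0.0228 kg/m³.

0.0228 kg/m³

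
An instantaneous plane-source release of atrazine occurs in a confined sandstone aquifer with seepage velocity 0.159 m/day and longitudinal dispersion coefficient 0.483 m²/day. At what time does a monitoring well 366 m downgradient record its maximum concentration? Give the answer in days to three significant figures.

2280 days

For the 1D instantaneous-source solution, setting ∂C/∂t = 0 at fixed x gives v²t² + 2Dt − x² = 0, so t = (√(D² + v²x²) − D)/v².
√(D² + v²x²) = √(0.483² + 0.159² × 366²) = 58.20; v² = 0.025281.
t = (58.20 − 0.483)/0.025281 = 2280 days (vs. the pure-advection estimate x/v = 2300 d).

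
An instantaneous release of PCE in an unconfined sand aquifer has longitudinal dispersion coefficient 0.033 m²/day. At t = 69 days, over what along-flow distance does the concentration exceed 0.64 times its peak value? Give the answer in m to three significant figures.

The plume is Gaussian with σ = √(2Dt) = √(2 × 0.033 × 69) = 2.134 m.
C/C_peak = exp(−Δx²/(2σ²)) = 0.64 ⇒ Δx = σ·√(−2 ln 0.64) = 2.134 × 0.9448 = 2.016 m.
Width = 2Δx = 4.03 m.

4.03 m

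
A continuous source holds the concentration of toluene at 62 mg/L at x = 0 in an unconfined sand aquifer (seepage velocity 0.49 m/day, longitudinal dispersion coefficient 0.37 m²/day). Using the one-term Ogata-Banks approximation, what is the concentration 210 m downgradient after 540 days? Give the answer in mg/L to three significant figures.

61.8 mg/L

For a continuous step input, C/C₀ ≈ ½·erfc((x−vt)/(2√(Dt))).
vt = 0.49 × 540 = 264.6 m and 2√(Dt) = 2√(0.37 × 540) = 28.27 m.
Argument (x−vt)/(2√(Dt)) = (210 − 264.6)/28.27 = -1.931; ½·erfc(-1.931) = 0.9968.
C = 62 × 0.9968 = 61.8 mg/L.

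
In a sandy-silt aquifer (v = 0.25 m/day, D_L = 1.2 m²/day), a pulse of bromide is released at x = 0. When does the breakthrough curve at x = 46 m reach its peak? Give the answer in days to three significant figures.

For the 1D instantaneous-source solution, setting ∂C/∂t = 0 at fixed x gives v²t² + 2Dt − x² = 0, so t = (√(D² + v²x²) − D)/v².
√(D² + v²x²) = √(1.2² + 0.25² × 46²) = 11.56; v² = 0.0625.
t = (11.56 − 1.2)/0.0625 = 166 days (vs. the pure-advection estimate x/v = 184 d).

166 days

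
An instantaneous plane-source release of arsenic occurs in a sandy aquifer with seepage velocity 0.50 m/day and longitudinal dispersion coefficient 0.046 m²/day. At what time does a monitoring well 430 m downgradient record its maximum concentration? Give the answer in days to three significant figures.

860 days

For the 1D instantaneous-source solution, setting ∂C/∂t = 0 at fixed x gives v²t² + 2Dt − x² = 0, so t = (√(D² + v²x²) − D)/v².
√(D² + v²x²) = √(0.046² + 0.50² × 430²) = 215.0; v² = 0.25.
t = (215.0 − 0.046)/0.25 = 860 days (vs. the pure-advection estimate x/v = 860 d).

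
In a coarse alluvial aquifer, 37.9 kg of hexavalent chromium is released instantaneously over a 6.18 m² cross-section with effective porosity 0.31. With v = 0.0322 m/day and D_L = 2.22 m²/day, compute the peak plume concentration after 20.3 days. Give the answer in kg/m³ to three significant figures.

The peak of an instantaneous 1D plume sits at x = vt; there the Gaussian factor is 1 and C_max = M/(n_e·A·√(4πDt)), where n_e·A is the pore area the mass is dissolved in.
√(4πDt) = √(4π × 2.22 × 20.3) = 23.80 m, so C_max = 37.9/(0.31 × 6.18 × 23.80) = 0.831 kg/m³.

0.831 kg/m³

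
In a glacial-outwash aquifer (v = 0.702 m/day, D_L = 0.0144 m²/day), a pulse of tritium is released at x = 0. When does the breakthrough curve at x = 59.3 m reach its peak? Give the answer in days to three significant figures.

For the 1D instantaneous-source solution, setting ∂C/∂t = 0 at fixed x gives v²t² + 2Dt − x² = 0, so t = (√(D² + v²x²) − D)/v².
√(D² + v²x²) = √(0.0144² + 0.702² × 59.3²) = 41.63; v² = 0.492804.
t = (41.63 − 0.0144)/0.492804 = 84.4 days (vs. the pure-advection estimate x/v = 84.5 d).

84.4 days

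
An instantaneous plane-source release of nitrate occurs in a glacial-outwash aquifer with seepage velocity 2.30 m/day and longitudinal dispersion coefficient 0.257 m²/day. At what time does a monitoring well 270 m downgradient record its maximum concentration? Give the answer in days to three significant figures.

For the 1D instantaneous-source solution, setting ∂C/∂t = 0 at fixed x gives v²t² + 2Dt − x² = 0, so t = (√(D² + v²x²) − D)/v².
√(D² + v²x²) = √(0.257² + 2.30² × 270²) = 621.0; v² = 5.29.
t = (621.0 − 0.257)/5.29 = 117 days (vs. the pure-advection estimate x/v = 117 d).

117 days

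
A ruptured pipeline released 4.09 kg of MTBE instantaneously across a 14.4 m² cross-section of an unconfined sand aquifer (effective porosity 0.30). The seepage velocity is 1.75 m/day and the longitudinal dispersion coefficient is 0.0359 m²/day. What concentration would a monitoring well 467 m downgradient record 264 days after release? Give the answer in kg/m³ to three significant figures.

0.0449 kg/m³

For an instantaneous plane source, C(x,t) = M/(n_e·A·√(4πDt)) · exp(−(x−vt)²/(4Dt)), with n_e·A the pore (flow) area.
Plume center vt = 1.75 × 264 = 462 m, so the well at 467 m is 5 m downgradient of the peak.
√(4πDt) = 10.91 m, giving peak height M/(n_e·A·√(4πDt)) = 4.09/(0.30 × 14.4 × 10.91) = 0.08678 kg/m³.
(x−vt)²/(4Dt) = (5)²/(4 × 0.0359 × 264) = 0.6594; exp(−0.6594) = 0.5172.
C = 0.08678 × 0.5172 = 0.0449 kg/m³.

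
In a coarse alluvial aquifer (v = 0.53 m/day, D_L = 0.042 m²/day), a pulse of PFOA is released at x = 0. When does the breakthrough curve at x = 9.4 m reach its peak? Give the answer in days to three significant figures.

17.6 days

For the 1D instantaneous-source solution, setting ∂C/∂t = 0 at fixed x gives v²t² + 2Dt − x² = 0, so t = (√(D² + v²x²) − D)/v².
√(D² + v²x²) = √(0.042² + 0.53² × 9.4²) = 4.982; v² = 0.2809.
t = (4.982 − 0.042)/0.2809 = 17.6 days (vs. the pure-advection estimate x/v = 17.7 d).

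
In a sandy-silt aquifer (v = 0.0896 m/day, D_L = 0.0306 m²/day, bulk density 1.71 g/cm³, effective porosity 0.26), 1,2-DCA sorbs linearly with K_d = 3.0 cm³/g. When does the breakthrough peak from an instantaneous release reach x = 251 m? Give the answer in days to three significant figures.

Retardation factor R = 1 + ρ_b·K_d/n = 1 + 1.71 × 3.0/0.26 = 20.73.
Sorption retards both mechanisms: v_R = v/R = 0.004322 m/day, D_R = D/R = 0.001476 m²/day.
Peak time from v_R²t² + 2D_R t − x² = 0: t = (√(D_R² + v_R²x²) − D_R)/v_R².
√(D_R² + v_R²x²) = √(0.001476² + 0.004322² × 251²) = 1.085; v_R² = 1.868e-05.
t = (1.085 − 0.001476)/1.868e-05 = 58000 days.

58000 days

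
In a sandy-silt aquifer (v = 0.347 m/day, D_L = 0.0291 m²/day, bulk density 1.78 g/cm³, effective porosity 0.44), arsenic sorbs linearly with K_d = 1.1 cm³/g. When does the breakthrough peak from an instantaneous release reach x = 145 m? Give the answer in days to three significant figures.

2280 days

Retardation factor R = 1 + ρ_b·K_d/n = 1 + 1.78 × 1.1/0.44 = 5.450.
Sorption retards both mechanisms: v_R = v/R = 0.06367 m/day, D_R = D/R = 0.005339 m²/day.
Peak time from v_R²t² + 2D_R t − x² = 0: t = (√(D_R² + v_R²x²) − D_R)/v_R².
√(D_R² + v_R²x²) = √(0.005339² + 0.06367² × 145²) = 9.232; v_R² = 0.004054.
t = (9.232 − 0.005339)/0.004054 = 2280 days.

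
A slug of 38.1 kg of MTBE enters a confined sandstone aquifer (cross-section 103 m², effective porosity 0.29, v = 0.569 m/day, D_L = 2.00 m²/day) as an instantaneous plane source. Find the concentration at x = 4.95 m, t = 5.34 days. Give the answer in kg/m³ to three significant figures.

For an instantaneous plane source, C(x,t) = M/(n_e·A·√(4πDt)) · exp(−(x−vt)²/(4Dt)), with n_e·A the pore (flow) area.
Plume center vt = 0.569 × 5.34 = 3.03846 m, so the well at 4.95 m is 1.91154 m downgradient of the peak.
√(4πDt) = 11.58 m, giving peak height M/(n_e·A·√(4πDt)) = 38.1/(0.29 × 103 × 11.58) = 0.1101 kg/m³.
(x−vt)²/(4Dt) = (1.91154)²/(4 × 2.00 × 5.34) = 0.08553; exp(−0.08553) = 0.9180.
C = 0.1101 × 0.9180 = 0.101 kg/m³.

0.101 kg/m³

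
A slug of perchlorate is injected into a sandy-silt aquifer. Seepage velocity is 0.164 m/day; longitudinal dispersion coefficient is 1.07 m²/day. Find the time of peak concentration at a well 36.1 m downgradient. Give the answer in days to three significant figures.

184 days

For the 1D instantaneous-source solution, setting ∂C/∂t = 0 at fixed x gives v²t² + 2Dt − x² = 0, so t = (√(D² + v²x²) − D)/v².
√(D² + v²x²) = √(1.07² + 0.164² × 36.1²) = 6.016; v² = 0.026896.
t = (6.016 − 1.07)/0.026896 = 184 days (vs. the pure-advection estimate x/v = 220 d).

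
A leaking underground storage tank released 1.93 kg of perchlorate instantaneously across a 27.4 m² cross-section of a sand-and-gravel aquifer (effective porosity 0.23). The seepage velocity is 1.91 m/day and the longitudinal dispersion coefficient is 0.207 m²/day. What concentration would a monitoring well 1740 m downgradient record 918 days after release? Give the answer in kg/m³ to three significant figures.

For an instantaneous plane source, C(x,t) = M/(n_e·A·√(4πDt)) · exp(−(x−vt)²/(4Dt)), with n_e·A the pore (flow) area.
Plume center vt = 1.91 × 918 = 1753.38 m, so the well at 1740 m is 13.38 m upgradient of the peak.
√(4πDt) = 48.87 m, giving peak height M/(n_e·A·√(4πDt)) = 1.93/(0.23 × 27.4 × 48.87) = 0.006267 kg/m³.
(x−vt)²/(4Dt) = (-13.38)²/(4 × 0.207 × 918) = 0.2355; exp(−0.2355) = 0.7902.
C = 0.006267 × 0.7902 = 0.00495 kg/m³.

0.00495 kg/m³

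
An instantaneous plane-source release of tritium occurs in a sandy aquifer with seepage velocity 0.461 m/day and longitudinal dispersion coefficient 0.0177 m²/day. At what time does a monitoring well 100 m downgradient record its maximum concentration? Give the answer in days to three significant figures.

217 days

For the 1D instantaneous-source solution, setting ∂C/∂t = 0 at fixed x gives v²t² + 2Dt − x² = 0, so t = (√(D² + v²x²) − D)/v².
√(D² + v²x²) = √(0.0177² + 0.461² × 100²) = 46.10; v² = 0.212521.
t = (46.10 − 0.0177)/0.212521 = 217 days (vs. the pure-advection estimate x/v = 217 d).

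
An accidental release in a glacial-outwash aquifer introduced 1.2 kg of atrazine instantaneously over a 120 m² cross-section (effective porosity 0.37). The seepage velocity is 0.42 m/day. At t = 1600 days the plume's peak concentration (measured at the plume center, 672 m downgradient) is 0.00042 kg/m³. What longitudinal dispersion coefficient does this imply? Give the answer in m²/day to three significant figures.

0.206 m²/day

At the plume center C_max = M/(n_e·A·√(4πDt)), so D = M²/(4πt·(n_e·A·C_max)²).
n_e·A·C_max = 0.37 × 120 × 0.00042 = 0.01865 kg/m.
D = 1.2²/(4π × 1600 × 0.01865²) = 0.206 m²/day.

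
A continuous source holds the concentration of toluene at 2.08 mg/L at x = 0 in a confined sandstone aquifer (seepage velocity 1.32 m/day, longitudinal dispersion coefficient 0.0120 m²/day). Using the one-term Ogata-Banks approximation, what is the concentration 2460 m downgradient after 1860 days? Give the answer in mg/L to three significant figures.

0.491 mg/L

For a continuous step input, C/C₀ ≈ ½·erfc((x−vt)/(2√(Dt))).
vt = 1.32 × 1860 = 2455.2 m and 2√(Dt) = 2√(0.0120 × 1860) = 9.449 m.
Argument (x−vt)/(2√(Dt)) = (2460 − 2455.2)/9.449 = 0.5080; ½·erfc(0.5080) = 0.2362.
C = 2.08 × 0.2362 = 0.491 mg/L.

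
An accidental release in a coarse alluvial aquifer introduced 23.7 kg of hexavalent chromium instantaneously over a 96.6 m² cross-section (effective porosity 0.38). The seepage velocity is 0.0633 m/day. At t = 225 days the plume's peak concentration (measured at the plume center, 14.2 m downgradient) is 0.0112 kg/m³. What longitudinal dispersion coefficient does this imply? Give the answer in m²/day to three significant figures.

1.18 m²/day

At the plume center C_max = M/(n_e·A·√(4πDt)), so D = M²/(4πt·(n_e·A·C_max)²).
n_e·A·C_max = 0.38 × 96.6 × 0.0112 = 0.4111 kg/m.
D = 23.7²/(4π × 225 × 0.4111²) = 1.18 m²/day.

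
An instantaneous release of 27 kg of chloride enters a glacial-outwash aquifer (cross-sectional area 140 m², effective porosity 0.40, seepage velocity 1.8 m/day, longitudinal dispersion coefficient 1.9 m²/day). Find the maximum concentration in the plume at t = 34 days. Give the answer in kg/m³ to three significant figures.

The peak of an instantaneous 1D plume sits at x = vt; there the Gaussian factor is 1 and C_max = M/(n_e·A·√(4πDt)), where n_e·A is the pore area the mass is dissolved in.
√(4πDt) = √(4π × 1.9 × 34) = 28.49 m, so C_max = 27/(0.40 × 140 × 28.49) = 0.0169 kg/m³.

0.0169 kg/m³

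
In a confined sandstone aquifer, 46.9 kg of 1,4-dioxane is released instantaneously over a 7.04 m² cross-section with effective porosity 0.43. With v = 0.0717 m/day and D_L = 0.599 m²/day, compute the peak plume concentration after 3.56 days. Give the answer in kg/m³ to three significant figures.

2.99 kg/m³

The peak of an instantaneous 1D plume sits at x = vt; there the Gaussian factor is 1 and C_max = M/(n_e·A·√(4πDt)), where n_e·A is the pore area the mass is dissolved in.
√(4πDt) = √(4π × 0.599 × 3.56) = 5.177 m, so C_max = 46.9/(0.43 × 7.04 × 5.177) = 2.99 kg/m³.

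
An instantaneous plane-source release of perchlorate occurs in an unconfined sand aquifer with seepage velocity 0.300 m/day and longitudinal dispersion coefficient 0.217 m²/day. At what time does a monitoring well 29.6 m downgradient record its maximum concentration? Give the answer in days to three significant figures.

96.3 days

For the 1D instantaneous-source solution, setting ∂C/∂t = 0 at fixed x gives v²t² + 2Dt − x² = 0, so t = (√(D² + v²x²) − D)/v².
√(D² + v²x²) = √(0.217² + 0.300² × 29.6²) = 8.883; v² = 0.09.
t = (8.883 − 0.217)/0.09 = 96.3 days (vs. the pure-advection estimate x/v = 98.7 d).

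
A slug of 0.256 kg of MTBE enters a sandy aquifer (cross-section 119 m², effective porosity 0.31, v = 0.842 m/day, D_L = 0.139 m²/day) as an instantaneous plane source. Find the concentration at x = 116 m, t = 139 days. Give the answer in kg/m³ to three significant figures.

For an instantaneous plane source, C(x,t) = M/(n_e·A·√(4πDt)) · exp(−(x−vt)²/(4Dt)), with n_e·A the pore (flow) area.
Plume center vt = 0.842 × 139 = 117.038 m, so the well at 116 m is 1.038 m upgradient of the peak.
√(4πDt) = 15.58 m, giving peak height M/(n_e·A·√(4πDt)) = 0.256/(0.31 × 119 × 15.58) = 0.0004454 kg/m³.
(x−vt)²/(4Dt) = (-1.038)²/(4 × 0.139 × 139) = 0.01394; exp(−0.01394) = 0.9862.
C = 0.0004454 × 0.9862 = 0.000439 kg/m³.

0.000439 kg/m³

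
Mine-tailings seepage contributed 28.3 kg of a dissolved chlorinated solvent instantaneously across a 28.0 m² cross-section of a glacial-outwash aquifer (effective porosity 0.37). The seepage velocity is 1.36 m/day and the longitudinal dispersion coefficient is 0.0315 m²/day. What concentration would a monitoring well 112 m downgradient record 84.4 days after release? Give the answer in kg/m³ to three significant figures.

0.228 kg/m³

For an instantaneous plane source, C(x,t) = M/(n_e·A·√(4πDt)) · exp(−(x−vt)²/(4Dt)), with n_e·A the pore (flow) area.
Plume center vt = 1.36 × 84.4 = 114.784 m, so the well at 112 m is 2.784 m upgradient of the peak.
√(4πDt) = 5.780 m, giving peak height M/(n_e·A·√(4πDt)) = 28.3/(0.37 × 28.0 × 5.780) = 0.4726 kg/m³.
(x−vt)²/(4Dt) = (-2.784)²/(4 × 0.0315 × 84.4) = 0.7288; exp(−0.7288) = 0.4825.
C = 0.4726 × 0.4825 = 0.228 kg/m³.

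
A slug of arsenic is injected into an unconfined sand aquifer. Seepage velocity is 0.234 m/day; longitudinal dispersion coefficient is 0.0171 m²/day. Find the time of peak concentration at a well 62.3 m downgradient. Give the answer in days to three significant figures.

266 days

For the 1D instantaneous-source solution, setting ∂C/∂t = 0 at fixed x gives v²t² + 2Dt − x² = 0, so t = (√(D² + v²x²) − D)/v².
√(D² + v²x²) = √(0.0171² + 0.234² × 62.3²) = 14.58; v² = 0.054756.
t = (14.58 − 0.0171)/0.054756 = 266 days (vs. the pure-advection estimate x/v = 266 d).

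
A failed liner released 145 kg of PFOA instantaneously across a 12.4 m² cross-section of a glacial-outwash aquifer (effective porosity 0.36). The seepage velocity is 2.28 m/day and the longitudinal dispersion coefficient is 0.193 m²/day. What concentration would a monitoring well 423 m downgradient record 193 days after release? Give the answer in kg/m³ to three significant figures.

0.214 kg/m³

For an instantaneous plane source, C(x,t) = M/(n_e·A·√(4πDt)) · exp(−(x−vt)²/(4Dt)), with n_e·A the pore (flow) area.
Plume center vt = 2.28 × 193 = 440.04 m, so the well at 423 m is 17.04 m upgradient of the peak.
√(4πDt) = 21.64 m, giving peak height M/(n_e·A·√(4πDt)) = 145/(0.36 × 12.4 × 21.64) = 1.501 kg/m³.
(x−vt)²/(4Dt) = (-17.04)²/(4 × 0.193 × 193) = 1.949; exp(−1.949) = 0.1424.
C = 1.501 × 0.1424 = 0.214 kg/m³.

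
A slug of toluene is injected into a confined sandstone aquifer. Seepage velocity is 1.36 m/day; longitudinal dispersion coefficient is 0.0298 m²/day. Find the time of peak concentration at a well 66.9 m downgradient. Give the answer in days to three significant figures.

49.2 days

For the 1D instantaneous-source solution, setting ∂C/∂t = 0 at fixed x gives v²t² + 2Dt − x² = 0, so t = (√(D² + v²x²) − D)/v².
√(D² + v²x²) = √(0.0298² + 1.36² × 66.9²) = 90.98; v² = 1.8496.
t = (90.98 − 0.0298)/1.8496 = 49.2 days (vs. the pure-advection estimate x/v = 49.2 d).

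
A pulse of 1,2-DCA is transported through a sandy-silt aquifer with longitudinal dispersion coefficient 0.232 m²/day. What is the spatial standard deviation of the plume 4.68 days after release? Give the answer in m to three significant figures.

Dispersive spreading gives a Gaussian with σ² = 2Dt; advection only shifts the center.
σ = √(2 × 0.232 × 4.68) = 1.47 m.

1.47 m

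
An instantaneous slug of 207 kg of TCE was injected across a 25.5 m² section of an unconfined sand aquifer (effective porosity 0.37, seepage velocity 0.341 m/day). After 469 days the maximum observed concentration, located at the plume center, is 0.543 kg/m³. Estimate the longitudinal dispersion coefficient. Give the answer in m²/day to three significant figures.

0.277 m²/day

At the plume center C_max = M/(n_e·A·√(4πDt)), so D = M²/(4πt·(n_e·A·C_max)²).
n_e·A·C_max = 0.37 × 25.5 × 0.543 = 5.123 kg/m.
D = 207²/(4π × 469 × 5.123²) = 0.277 m²/day.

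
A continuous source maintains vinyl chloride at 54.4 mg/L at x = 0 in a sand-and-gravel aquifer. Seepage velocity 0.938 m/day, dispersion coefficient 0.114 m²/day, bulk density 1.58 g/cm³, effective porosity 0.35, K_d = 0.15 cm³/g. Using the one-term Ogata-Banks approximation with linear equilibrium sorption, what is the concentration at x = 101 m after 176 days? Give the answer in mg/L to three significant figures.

16.3 mg/L

Retardation factor R = 1 + ρ_b·K_d/n = 1 + 1.58 × 0.15/0.35 = 1.677.
Sorption retards both mechanisms: v_R = v/R = 0.5593 m/day, D_R = D/R = 0.06798 m²/day.
v_R·t = 0.5593 × 176 = 98.4368 m; 2√(D_R t) = 6.918 m; argument = (101 − 98.4368)/6.918 = 0.3705.
C = C₀ × ½·erfc(0.3705) = 54.4 × 0.3002 = 16.3 mg/L.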